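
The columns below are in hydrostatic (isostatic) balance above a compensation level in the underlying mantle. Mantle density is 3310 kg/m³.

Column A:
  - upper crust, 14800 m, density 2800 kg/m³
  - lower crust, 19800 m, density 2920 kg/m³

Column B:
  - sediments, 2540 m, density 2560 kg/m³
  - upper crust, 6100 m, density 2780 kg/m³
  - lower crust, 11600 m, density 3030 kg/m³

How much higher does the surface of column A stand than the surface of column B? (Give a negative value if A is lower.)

For any compensation level in the mantle, the mantle terms cancel and isostasy reduces to e = (Σt_A − Σt_B) − (Σ(ρt)_A − Σ(ρt)_B) / ρ_m.
Σt_A = 34600 m; Σt_B = 20240 m; Σ(ρt)_A = 99256000; Σ(ρt)_B = 58608400 (in m·kg/m³).
e = (34600 − 20240) − (99256000 − 58608400) / 3310 = 2080 m.

2080 m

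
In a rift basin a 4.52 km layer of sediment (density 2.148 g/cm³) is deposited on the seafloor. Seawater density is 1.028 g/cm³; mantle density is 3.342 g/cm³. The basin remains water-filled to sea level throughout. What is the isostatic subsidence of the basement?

Submarine loading: the sediment displaces seawater, and the subsidence is in turn flooded, so s (ρ_m − ρ_w) = t (ρ_sed − ρ_w).
s = 4.52 km × (2.148 − 1.028) / (3.342 − 1.028) = 2.19 km.

2.19 km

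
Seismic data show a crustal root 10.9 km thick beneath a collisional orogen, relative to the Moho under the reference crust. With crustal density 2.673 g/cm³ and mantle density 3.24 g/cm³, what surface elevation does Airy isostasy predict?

2.31 km

In Airy isostatic equilibrium: ρ_c h = (ρ_m − ρ_c) r.
h = r (ρ_m − ρ_c) / ρ_c = 10.9 km × (3.24 − 2.673) / 2.673 = 2.31 km.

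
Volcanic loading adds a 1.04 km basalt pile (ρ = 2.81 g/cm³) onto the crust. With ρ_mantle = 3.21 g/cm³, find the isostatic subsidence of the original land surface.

Subaerial loading: s = t ρ_load / ρ_m.
s = 1.04 km × 2.81/3.21 = 0.91 km.

0.91 km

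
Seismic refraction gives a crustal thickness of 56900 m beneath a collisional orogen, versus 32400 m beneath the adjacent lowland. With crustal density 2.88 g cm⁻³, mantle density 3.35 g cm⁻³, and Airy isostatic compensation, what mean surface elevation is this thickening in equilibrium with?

3440 m

Excess crust Δ = 56900 m − 32400 m = 24500 m, split between elevation h and root r with h + r = Δ.
Airy balance ρ_c h = (ρ_m − ρ_c) r gives r = h ρ_c/(ρ_m − ρ_c), so h (1 + ρ_c/(ρ_m − ρ_c)) = Δ, i.e. h = Δ (ρ_m − ρ_c)/ρ_m.
h = 24500 m × 0.47/3.35 = 3440 m.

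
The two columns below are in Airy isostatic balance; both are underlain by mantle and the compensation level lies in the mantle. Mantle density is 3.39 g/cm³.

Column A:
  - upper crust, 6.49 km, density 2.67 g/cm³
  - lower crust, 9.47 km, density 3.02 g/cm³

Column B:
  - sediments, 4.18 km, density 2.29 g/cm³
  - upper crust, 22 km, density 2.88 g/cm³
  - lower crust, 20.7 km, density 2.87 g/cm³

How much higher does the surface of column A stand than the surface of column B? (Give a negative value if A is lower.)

−5.43 km

For any compensation level in the mantle, the mantle terms cancel and isostasy reduces to e = (Σt_A − Σt_B) − (Σ(ρt)_A − Σ(ρt)_B) / ρ_m.
Σt_A = 15.96 km; Σt_B = 46.88 km; Σ(ρt)_A = 45.9277; Σ(ρt)_B = 132.3412 (in km·g/cm³).
e = (15.96 − 46.88) − (45.9277 − 132.3412) / 3.39 = −5.43 km.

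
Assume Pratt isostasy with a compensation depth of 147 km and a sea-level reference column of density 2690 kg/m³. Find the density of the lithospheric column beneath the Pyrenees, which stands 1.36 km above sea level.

2670 kg/m³

Pratt balance: ρ_ref D = ρ (D + h).
ρ = ρ_ref D/(D + h) = 2690 × 147 km/(147 km + 1.36 km) = 2670 kg/m³.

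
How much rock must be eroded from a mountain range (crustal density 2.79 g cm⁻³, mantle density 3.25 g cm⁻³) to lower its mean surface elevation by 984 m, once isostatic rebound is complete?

Net drop Δ = e − u = e − e ρ_c/ρ_m = e (ρ_m − ρ_c)/ρ_m.
e = Δ ρ_m/(ρ_m − ρ_c) = 984 m × 3.25/0.46 = 6950 m.

6950 m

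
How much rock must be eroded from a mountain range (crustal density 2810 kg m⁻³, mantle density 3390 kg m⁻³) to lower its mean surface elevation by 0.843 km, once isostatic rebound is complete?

4.93 km

Net drop Δ = e − u = e − e ρ_c/ρ_m = e (ρ_m − ρ_c)/ρ_m.
e = Δ ρ_m/(ρ_m − ρ_c) = 0.843 km × 3390/580 = 4.93 km.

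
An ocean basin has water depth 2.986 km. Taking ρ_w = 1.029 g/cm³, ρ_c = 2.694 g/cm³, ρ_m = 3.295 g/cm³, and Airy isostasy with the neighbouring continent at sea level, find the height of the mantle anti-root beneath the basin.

For local isostatic compensation: replacing crust with seawater at the top is compensated by replacing crust with mantle at the base: d (ρ_c − ρ_w) = a (ρ_m − ρ_c).
a = d (ρ_c − ρ_w)/(ρ_m − ρ_c) = 2.986 km × 1.665/0.601 = 8.27 km.

8.27 km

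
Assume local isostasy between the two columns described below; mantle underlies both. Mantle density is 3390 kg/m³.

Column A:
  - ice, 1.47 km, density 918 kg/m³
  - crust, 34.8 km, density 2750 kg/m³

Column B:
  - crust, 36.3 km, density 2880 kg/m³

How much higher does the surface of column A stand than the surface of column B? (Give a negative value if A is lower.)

2.18 km

For any compensation level in the mantle, the mantle terms cancel and isostasy reduces to e = (Σt_A − Σt_B) − (Σ(ρt)_A − Σ(ρt)_B) / ρ_m.
Σt_A = 36.27 km; Σt_B = 36.3 km; Σ(ρt)_A = 97049.46; Σ(ρt)_B = 104544 (in km·kg/m³).
e = (36.27 − 36.3) − (97049.46 − 104544) / 3390 = 2.18 km.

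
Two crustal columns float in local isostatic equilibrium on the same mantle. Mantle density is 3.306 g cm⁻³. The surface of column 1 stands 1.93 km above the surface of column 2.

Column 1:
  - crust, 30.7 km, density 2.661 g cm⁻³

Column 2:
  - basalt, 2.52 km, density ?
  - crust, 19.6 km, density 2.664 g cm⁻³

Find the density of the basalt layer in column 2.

Take the compensation level at the base of the deeper column (depth z_c below the surface of column 1) and equate Σ ρ_i t_i down to z_c; mantle fills any gap and the z_c terms cancel.
Column 1: 30.7×2.661 + (z_c − 30.7)×3.306
Column 2: 1.93×0 + 2.52×ρ + 19.6×2.664 + (z_c − 1.93 − 22.12)×3.306
The z_c×3.306 term appears on both sides and cancels. Collect the known terms of each column as K = Σ(ρt)_known − 3.306 × (depth of known layers): K_1 = 81.6927 − 3.306×30.7 = −19.8015; K_2 = 52.2144 − 3.306×(1.93 + 22.12) = −27.2949.
Balance: K_1 = K_2 + 2.52×ρ, so ρ = (K_1 − K_2)/2.52 = 7.4934/2.52 = 2.97 g cm⁻³.

2.97 g cm⁻³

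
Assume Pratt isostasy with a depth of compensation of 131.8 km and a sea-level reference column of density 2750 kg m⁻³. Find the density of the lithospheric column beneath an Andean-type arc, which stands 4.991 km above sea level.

2650 kg m⁻³

Pratt balance: ρ_ref D = ρ (D + h).
ρ = ρ_ref D/(D + h) = 2750 × 131.8 km/(131.8 km + 4.991 km) = 2650 kg m⁻³.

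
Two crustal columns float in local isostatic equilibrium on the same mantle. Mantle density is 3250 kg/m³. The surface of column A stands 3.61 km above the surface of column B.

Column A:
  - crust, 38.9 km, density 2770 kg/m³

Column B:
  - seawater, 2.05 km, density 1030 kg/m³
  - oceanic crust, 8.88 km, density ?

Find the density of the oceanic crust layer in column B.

2980 kg/m³

Take the compensation level at the base of the deeper column (depth z_c below the surface of column A) and equate Σ ρ_i t_i down to z_c; mantle fills any gap and the z_c terms cancel.
Column A: 38.9×2770 + (z_c − 38.9)×3250
Column B: 3.61×0 + 2.05×1030 + 8.88×ρ + (z_c − 3.61 − 10.93)×3250
The z_c×3250 term appears on both sides and cancels. Collect the known terms of each column as K = Σ(ρt)_known − 3250 × (depth of known layers): K_A = 107753 − 3250×38.9 = −18672; K_B = 2111.5 − 3250×(3.61 + 10.93) = −45143.5.
Balance: K_A = K_B + 8.88×ρ, so ρ = (K_A − K_B)/8.88 = 26471.5/8.88 = 2980 kg/m³.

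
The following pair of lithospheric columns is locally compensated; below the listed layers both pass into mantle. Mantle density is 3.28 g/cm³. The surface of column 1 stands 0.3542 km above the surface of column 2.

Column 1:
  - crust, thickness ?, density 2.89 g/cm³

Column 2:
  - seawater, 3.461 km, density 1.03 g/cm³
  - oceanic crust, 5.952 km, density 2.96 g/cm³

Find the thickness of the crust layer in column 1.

Take the compensation level at the base of the deeper column (depth z_c below the surface of column 1) and equate Σ ρ_i t_i down to z_c; mantle fills any gap and the z_c terms cancel.
Column 1: x×2.89 + (z_c − 0 − x)×3.28
Column 2: 0.3542×0 + 3.461×1.03 + 5.952×2.96 + (z_c − 0.3542 − 9.413)×3.28
The z_c×3.28 term appears on both sides and cancels. Collect the known terms of each column as K = Σ(ρt)_known − 3.28 × (depth of known layers): K_1 = 0 − 3.28×0 = 0; K_2 = 21.18275 − 3.28×(0.3542 + 9.413) = −10.853666.
Balance: K_1 − x×(3.28 − 2.89) = K_2, so x = (K_1 − K_2)/(3.28 − 2.89) = 10.8537/0.39 = 27.8 km.

27.8 km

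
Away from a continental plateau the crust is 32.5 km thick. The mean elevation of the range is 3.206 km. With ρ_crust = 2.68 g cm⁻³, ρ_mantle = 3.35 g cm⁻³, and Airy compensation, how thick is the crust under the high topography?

48.5 km

Root depth r = h ρ_c / (ρ_m − ρ_c) = 3.206 km × 2.68 / 0.67 = 12.82 km.
Total thickness = T + h + r = 32.5 km + 3.206 km + 12.82 km = 48.5 km.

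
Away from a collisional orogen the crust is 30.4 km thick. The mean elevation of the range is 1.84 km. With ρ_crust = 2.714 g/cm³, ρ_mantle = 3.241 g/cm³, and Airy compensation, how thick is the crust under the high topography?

41.7 km

Root depth r = h ρ_c / (ρ_m − ρ_c) = 1.84 km × 2.714 / 0.527 = 9.476 km.
Total thickness = T + h + r = 30.4 km + 1.84 km + 9.476 km = 41.7 km.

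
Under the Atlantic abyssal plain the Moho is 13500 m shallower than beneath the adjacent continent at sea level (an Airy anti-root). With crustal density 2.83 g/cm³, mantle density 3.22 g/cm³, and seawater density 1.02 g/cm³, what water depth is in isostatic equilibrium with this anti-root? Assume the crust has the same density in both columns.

2910 m

Replacing a thickness d of crust by seawater at the top must be balanced by replacing crust with mantle at the base: d (ρ_c − ρ_w) = a (ρ_m − ρ_c).
d = a (ρ_m − ρ_c)/(ρ_c − ρ_w) = 13500 m × 0.39/1.81 = 2910 m.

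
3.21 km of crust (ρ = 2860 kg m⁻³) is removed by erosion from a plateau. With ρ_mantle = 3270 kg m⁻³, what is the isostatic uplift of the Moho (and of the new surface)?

Unloading: uplift u = e ρ_c/ρ_m = 3.21 km × 2860/3270 = 2.81 km.

2.81 km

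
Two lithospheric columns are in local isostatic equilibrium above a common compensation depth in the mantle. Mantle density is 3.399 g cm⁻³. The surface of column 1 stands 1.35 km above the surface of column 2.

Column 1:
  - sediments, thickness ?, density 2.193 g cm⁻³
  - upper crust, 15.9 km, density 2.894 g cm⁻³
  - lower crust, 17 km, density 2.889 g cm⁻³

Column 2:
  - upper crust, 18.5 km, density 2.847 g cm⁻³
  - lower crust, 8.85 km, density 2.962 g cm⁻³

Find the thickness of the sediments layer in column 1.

1.63 km

Take the compensation level at the base of the deeper column (depth z_c below the surface of column 1) and equate Σ ρ_i t_i down to z_c; mantle fills any gap and the z_c terms cancel.
Column 1: x×2.193 + 15.9×2.894 + 17×2.889 + (z_c − 32.9 − x)×3.399
Column 2: 1.35×0 + 18.5×2.847 + 8.85×2.962 + (z_c − 1.35 − 27.35)×3.399
The z_c×3.399 term appears on both sides and cancels. Collect the known terms of each column as K = Σ(ρt)_known − 3.399 × (depth of known layers): K_1 = 95.1276 − 3.399×32.9 = −16.6995; K_2 = 78.8832 − 3.399×(1.35 + 27.35) = −18.6681.
Balance: K_1 − x×(3.399 − 2.193) = K_2, so x = (K_1 − K_2)/(3.399 − 2.193) = 1.9686/1.206 = 1.63 km.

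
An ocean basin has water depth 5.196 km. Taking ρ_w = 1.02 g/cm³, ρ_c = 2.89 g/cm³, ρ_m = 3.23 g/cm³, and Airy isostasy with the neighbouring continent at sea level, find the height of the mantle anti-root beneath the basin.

Balancing pressure at the compensation depth: replacing crust with seawater at the top is compensated by replacing crust with mantle at the base: d (ρ_c − ρ_w) = a (ρ_m − ρ_c).
a = d (ρ_c − ρ_w)/(ρ_m − ρ_c) = 5.196 km × 1.87/0.34 = 28.6 km.

28.6 km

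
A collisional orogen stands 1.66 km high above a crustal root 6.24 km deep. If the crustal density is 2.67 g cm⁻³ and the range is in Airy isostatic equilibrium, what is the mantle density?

3.38 g cm⁻³

Airy balance: ρ_c h = (ρ_m − ρ_c) r → ρ_m = ρ_c (1 + h/r).
ρ_m = 2.67 × (1 + 1.66 km/6.24 km) = 3.38 g cm⁻³.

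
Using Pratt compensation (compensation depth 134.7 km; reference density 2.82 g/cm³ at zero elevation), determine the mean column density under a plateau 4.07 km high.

2.74 g/cm³

Pratt balance: ρ_ref D = ρ (D + h).
ρ = ρ_ref D/(D + h) = 2.82 × 134.7 km/(134.7 km + 4.07 km) = 2.74 g/cm³.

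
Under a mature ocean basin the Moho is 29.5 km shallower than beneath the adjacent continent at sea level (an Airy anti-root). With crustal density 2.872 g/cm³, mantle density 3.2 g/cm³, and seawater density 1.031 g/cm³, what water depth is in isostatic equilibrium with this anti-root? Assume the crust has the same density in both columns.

Replacing a thickness d of crust by seawater at the top must be balanced by replacing crust with mantle at the base: d (ρ_c − ρ_w) = a (ρ_m − ρ_c).
d = a (ρ_m − ρ_c)/(ρ_c − ρ_w) = 29.5 km × 0.328/1.841 = 5.26 km.

5.26 km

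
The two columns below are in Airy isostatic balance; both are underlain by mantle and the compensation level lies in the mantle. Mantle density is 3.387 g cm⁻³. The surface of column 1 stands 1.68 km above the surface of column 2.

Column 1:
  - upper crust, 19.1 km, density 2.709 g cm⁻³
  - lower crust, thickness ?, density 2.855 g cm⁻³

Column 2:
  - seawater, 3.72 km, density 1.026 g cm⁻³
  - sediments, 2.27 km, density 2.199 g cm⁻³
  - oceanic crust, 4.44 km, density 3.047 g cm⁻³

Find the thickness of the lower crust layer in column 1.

Take the compensation level at the base of the deeper column (depth z_c below the surface of column 1) and equate Σ ρ_i t_i down to z_c; mantle fills any gap and the z_c terms cancel.
Column 1: 19.1×2.709 + x×2.855 + (z_c − 19.1 − x)×3.387
Column 2: 1.68×0 + 3.72×1.026 + 2.27×2.199 + 4.44×3.047 + (z_c − 1.68 − 10.43)×3.387
The z_c×3.387 term appears on both sides and cancels. Collect the known terms of each column as K = Σ(ρt)_known − 3.387 × (depth of known layers): K_1 = 51.7419 − 3.387×19.1 = −12.9498; K_2 = 22.33713 − 3.387×(1.68 + 10.43) = −18.67944.
Balance: K_1 − x×(3.387 − 2.855) = K_2, so x = (K_1 − K_2)/(3.387 − 2.855) = 5.72964/0.532 = 10.8 km.

10.8 km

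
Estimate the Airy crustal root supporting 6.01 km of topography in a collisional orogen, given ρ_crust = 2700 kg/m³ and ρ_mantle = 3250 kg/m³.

29.5 km

Balancing pressure at the compensation depth: the weight of the topography is balanced by the buoyancy of the root, ρ_c h = (ρ_m − ρ_c) r.
r = h · ρ_c / (ρ_m − ρ_c) = 6.01 km × 2700 / (3250 − 2700) = 29.5 km.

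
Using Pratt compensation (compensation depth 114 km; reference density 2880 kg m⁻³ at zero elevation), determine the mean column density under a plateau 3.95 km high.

2780 kg m⁻³

Pratt balance: ρ_ref D = ρ (D + h).
ρ = ρ_ref D/(D + h) = 2880 × 114 km/(114 km + 3.95 km) = 2780 kg m⁻³.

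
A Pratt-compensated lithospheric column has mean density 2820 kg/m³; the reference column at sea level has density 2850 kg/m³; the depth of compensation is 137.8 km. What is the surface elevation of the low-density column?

ρ_ref D = ρ (D + h) → h = D (ρ_ref − ρ)/ρ.
h = 137.8 km × (2850 − 2820)/2820 = 1.47 km.

1.47 km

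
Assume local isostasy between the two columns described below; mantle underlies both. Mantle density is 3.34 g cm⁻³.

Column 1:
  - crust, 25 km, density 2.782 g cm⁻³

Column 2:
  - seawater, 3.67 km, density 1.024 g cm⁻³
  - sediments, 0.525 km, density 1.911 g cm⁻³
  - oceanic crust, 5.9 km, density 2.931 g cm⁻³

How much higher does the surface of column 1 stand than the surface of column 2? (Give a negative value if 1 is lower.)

0.685 km

For any compensation level in the mantle, the mantle terms cancel and isostasy reduces to e = (Σt_1 − Σt_2) − (Σ(ρt)_1 − Σ(ρt)_2) / ρ_m.
Σt_1 = 25 km; Σt_2 = 10.095 km; Σ(ρt)_1 = 69.55; Σ(ρt)_2 = 22.054255 (in km·g cm⁻³).
e = (25 − 10.095) − (69.55 − 22.054255) / 3.34 = 0.685 km.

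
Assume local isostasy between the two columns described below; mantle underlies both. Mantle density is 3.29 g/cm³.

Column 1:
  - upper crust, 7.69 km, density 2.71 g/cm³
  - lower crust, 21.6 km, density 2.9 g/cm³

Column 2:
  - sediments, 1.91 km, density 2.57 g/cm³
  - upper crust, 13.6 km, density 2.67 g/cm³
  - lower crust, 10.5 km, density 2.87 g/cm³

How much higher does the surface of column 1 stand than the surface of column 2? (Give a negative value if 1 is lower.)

For any compensation level in the mantle, the mantle terms cancel and isostasy reduces to e = (Σt_1 − Σt_2) − (Σ(ρt)_1 − Σ(ρt)_2) / ρ_m.
Σt_1 = 29.29 km; Σt_2 = 26.01 km; Σ(ρt)_1 = 83.4799; Σ(ρt)_2 = 71.3557 (in km·g/cm³).
e = (29.29 − 26.01) − (83.4799 − 71.3557) / 3.29 = −0.405 km.

−0.405 km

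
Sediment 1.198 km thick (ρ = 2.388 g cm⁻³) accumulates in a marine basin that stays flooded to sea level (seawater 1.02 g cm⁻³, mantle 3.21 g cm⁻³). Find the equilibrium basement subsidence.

0.748 km

Submarine loading: the sediment displaces seawater, and the subsidence is in turn flooded, so s (ρ_m − ρ_w) = t (ρ_sed − ρ_w).
s = 1.198 km × (2.388 − 1.02) / (3.21 − 1.02) = 0.748 km.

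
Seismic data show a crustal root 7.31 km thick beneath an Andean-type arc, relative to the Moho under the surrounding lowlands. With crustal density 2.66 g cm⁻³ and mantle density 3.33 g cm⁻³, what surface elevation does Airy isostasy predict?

Isostatic balance requires: ρ_c h = (ρ_m − ρ_c) r.
h = r (ρ_m − ρ_c) / ρ_c = 7.31 km × (3.33 − 2.66) / 2.66 = 1.84 km.

1.84 km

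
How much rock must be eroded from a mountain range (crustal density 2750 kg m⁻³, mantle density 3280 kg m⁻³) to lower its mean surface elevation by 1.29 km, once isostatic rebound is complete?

7.98 km

Net drop Δ = e − u = e − e ρ_c/ρ_m = e (ρ_m − ρ_c)/ρ_m.
e = Δ ρ_m/(ρ_m − ρ_c) = 1.29 km × 3280/530 = 7.98 km.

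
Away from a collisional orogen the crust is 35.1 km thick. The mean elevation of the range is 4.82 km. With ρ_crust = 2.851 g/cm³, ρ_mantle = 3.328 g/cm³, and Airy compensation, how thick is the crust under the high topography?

68.7 km

Root depth r = h ρ_c / (ρ_m − ρ_c) = 4.82 km × 2.851 / 0.477 = 28.81 km.
Total thickness = T + h + r = 35.1 km + 4.82 km + 28.81 km = 68.7 km.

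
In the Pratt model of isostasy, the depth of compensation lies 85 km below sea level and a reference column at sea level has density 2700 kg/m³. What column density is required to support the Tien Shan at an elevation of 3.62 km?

2590 kg/m³

Pratt balance: ρ_ref D = ρ (D + h).
ρ = ρ_ref D/(D + h) = 2700 × 85 km/(85 km + 3.62 km) = 2590 kg/m³.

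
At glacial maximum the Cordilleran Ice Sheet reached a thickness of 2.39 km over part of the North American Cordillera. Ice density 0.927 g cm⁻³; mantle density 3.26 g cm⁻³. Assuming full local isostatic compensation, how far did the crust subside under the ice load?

0.68 km

Balancing pressure at the compensation depth: the ice load ρ_ice t is balanced by mantle displaced below, ρ_m s.
s = t ρ_ice / ρ_m = 2.39 km × 0.927/3.26 = 0.68 km.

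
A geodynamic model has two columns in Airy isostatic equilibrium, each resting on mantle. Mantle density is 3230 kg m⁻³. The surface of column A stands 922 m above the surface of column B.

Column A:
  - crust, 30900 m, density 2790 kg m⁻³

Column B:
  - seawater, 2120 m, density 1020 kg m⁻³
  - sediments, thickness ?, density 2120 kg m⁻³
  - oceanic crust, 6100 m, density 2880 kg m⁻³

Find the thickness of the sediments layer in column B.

3420 m

Take the compensation level at the base of the deeper column (depth z_c below the surface of column A) and equate Σ ρ_i t_i down to z_c; mantle fills any gap and the z_c terms cancel.
Column A: 30900×2790 + (z_c − 30900)×3230
Column B: 922×0 + 2120×1020 + x×2120 + 6100×2880 + (z_c − 922 − 8220 − x)×3230
The z_c×3230 term appears on both sides and cancels. Collect the known terms of each column as K = Σ(ρt)_known − 3230 × (depth of known layers): K_A = 86211000 − 3230×30900 = −13596000; K_B = 19730400 − 3230×(922 + 8220) = −9798260.
Balance: K_A = K_B − x×(3230 − 2120), so x = (K_B − K_A)/(3230 − 2120) = 3797740/1110 = 3420 m.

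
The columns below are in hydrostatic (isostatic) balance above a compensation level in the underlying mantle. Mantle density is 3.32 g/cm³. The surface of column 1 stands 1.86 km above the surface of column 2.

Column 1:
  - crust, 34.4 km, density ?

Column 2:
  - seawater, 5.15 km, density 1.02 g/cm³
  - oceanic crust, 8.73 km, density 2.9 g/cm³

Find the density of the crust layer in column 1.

2.69 g/cm³

Take the compensation level at the base of the deeper column (depth z_c below the surface of column 1) and equate Σ ρ_i t_i down to z_c; mantle fills any gap and the z_c terms cancel.
Column 1: 34.4×ρ + (z_c − 34.4)×3.32
Column 2: 1.86×0 + 5.15×1.02 + 8.73×2.9 + (z_c − 1.86 − 13.88)×3.32
The z_c×3.32 term appears on both sides and cancels. Collect the known terms of each column as K = Σ(ρt)_known − 3.32 × (depth of known layers): K_1 = 0 − 3.32×34.4 = −114.208; K_2 = 30.57 − 3.32×(1.86 + 13.88) = −21.6868.
Balance: K_1 + 34.4×ρ = K_2, so ρ = (K_2 − K_1)/34.4 = 92.5212/34.4 = 2.69 g/cm³.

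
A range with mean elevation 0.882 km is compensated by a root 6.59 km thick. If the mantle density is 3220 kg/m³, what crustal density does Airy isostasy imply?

ρ_c h = (ρ_m − ρ_c) r → ρ_c (h + r) = ρ_m r → ρ_c = ρ_m r / (h + r).
ρ_c = 3220 × 6.59 km / (0.882 km + 6.59 km) = 2840 kg/m³.

2840 kg/m³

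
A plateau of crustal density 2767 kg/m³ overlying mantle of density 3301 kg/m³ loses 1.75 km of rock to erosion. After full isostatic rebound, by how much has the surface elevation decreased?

Rebound u = e ρ_c/ρ_m = 1.75 km × 2767/3301 = 1.467 km.
Net surface drop = e − u = 1.75 km − 1.467 km = e (ρ_m − ρ_c)/ρ_m = 0.283 km.

0.283 km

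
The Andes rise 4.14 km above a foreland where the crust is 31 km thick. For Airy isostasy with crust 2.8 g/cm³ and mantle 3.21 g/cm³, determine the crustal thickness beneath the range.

63.4 km

Root depth r = h ρ_c / (ρ_m − ρ_c) = 4.14 km × 2.8 / 0.41 = 28.27 km.
Total thickness = T + h + r = 31 km + 4.14 km + 28.27 km = 63.4 km.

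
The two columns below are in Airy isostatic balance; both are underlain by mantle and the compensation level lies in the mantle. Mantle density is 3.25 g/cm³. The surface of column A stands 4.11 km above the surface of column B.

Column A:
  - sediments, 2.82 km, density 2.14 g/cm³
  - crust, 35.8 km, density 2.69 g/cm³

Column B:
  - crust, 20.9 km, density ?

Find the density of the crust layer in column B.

Take the compensation level at the base of the deeper column (depth z_c below the surface of column A) and equate Σ ρ_i t_i down to z_c; mantle fills any gap and the z_c terms cancel.
Column A: 2.82×2.14 + 35.8×2.69 + (z_c − 38.62)×3.25
Column B: 4.11×0 + 20.9×ρ + (z_c − 4.11 − 20.9)×3.25
The z_c×3.25 term appears on both sides and cancels. Collect the known terms of each column as K = Σ(ρt)_known − 3.25 × (depth of known layers): K_A = 102.3368 − 3.25×38.62 = −23.1782; K_B = 0 − 3.25×(4.11 + 20.9) = −81.2825.
Balance: K_A = K_B + 20.9×ρ, so ρ = (K_A − K_B)/20.9 = 58.1043/20.9 = 2.78 g/cm³.

2.78 g/cm³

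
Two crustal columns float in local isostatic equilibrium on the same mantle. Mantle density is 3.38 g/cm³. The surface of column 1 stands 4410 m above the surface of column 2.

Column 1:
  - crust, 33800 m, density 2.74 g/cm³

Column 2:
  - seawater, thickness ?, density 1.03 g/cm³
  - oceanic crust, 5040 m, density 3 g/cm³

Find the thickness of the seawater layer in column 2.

2050 m

Take the compensation level at the base of the deeper column (depth z_c below the surface of column 1) and equate Σ ρ_i t_i down to z_c; mantle fills any gap and the z_c terms cancel.
Column 1: 33800×2.74 + (z_c − 33800)×3.38
Column 2: 4410×0 + x×1.03 + 5040×3 + (z_c − 4410 − 5040 − x)×3.38
The z_c×3.38 term appears on both sides and cancels. Collect the known terms of each column as K = Σ(ρt)_known − 3.38 × (depth of known layers): K_1 = 92612 − 3.38×33800 = −21632; K_2 = 15120 − 3.38×(4410 + 5040) = −16821.
Balance: K_1 = K_2 − x×(3.38 − 1.03), so x = (K_2 − K_1)/(3.38 − 1.03) = 4811/2.35 = 2050 m.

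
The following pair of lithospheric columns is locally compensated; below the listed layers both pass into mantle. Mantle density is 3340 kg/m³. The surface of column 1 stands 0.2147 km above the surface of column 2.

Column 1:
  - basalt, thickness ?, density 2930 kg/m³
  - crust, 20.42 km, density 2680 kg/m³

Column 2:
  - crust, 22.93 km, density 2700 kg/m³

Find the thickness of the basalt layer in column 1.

Take the compensation level at the base of the deeper column (depth z_c below the surface of column 1) and equate Σ ρ_i t_i down to z_c; mantle fills any gap and the z_c terms cancel.
Column 1: x×2930 + 20.42×2680 + (z_c − 20.42 − x)×3340
Column 2: 0.2147×0 + 22.93×2700 + (z_c − 0.2147 − 22.93)×3340
The z_c×3340 term appears on both sides and cancels. Collect the known terms of each column as K = Σ(ρt)_known − 3340 × (depth of known layers): K_1 = 54725.6 − 3340×20.42 = −13477.2; K_2 = 61911 − 3340×(0.2147 + 22.93) = −15392.298.
Balance: K_1 − x×(3340 − 2930) = K_2, so x = (K_1 − K_2)/(3340 − 2930) = 1915.1/410 = 4.67 km.

4.67 km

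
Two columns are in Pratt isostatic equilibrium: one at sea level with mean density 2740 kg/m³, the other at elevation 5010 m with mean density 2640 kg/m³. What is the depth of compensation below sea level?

ρ_ref D = ρ (D + h) → D (ρ_ref − ρ) = ρ h.
D = ρ h/(ρ_ref − ρ) = 2640 × 5010 m/(2740 − 2640) = 132000 m.

132000 m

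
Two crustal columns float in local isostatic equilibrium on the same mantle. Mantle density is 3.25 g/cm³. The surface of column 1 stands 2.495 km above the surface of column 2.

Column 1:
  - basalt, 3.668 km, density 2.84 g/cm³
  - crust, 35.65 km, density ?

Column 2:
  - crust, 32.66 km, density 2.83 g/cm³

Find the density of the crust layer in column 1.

2.68 g/cm³

Take the compensation level at the base of the deeper column (depth z_c below the surface of column 1) and equate Σ ρ_i t_i down to z_c; mantle fills any gap and the z_c terms cancel.
Column 1: 3.668×2.84 + 35.65×ρ + (z_c − 39.318)×3.25
Column 2: 2.495×0 + 32.66×2.83 + (z_c − 2.495 − 32.66)×3.25
The z_c×3.25 term appears on both sides and cancels. Collect the known terms of each column as K = Σ(ρt)_known − 3.25 × (depth of known layers): K_1 = 10.41712 − 3.25×39.318 = −117.36638; K_2 = 92.4278 − 3.25×(2.495 + 32.66) = −21.82595.
Balance: K_1 + 35.65×ρ = K_2, so ρ = (K_2 − K_1)/35.65 = 95.5404/35.65 = 2.68 g/cm³.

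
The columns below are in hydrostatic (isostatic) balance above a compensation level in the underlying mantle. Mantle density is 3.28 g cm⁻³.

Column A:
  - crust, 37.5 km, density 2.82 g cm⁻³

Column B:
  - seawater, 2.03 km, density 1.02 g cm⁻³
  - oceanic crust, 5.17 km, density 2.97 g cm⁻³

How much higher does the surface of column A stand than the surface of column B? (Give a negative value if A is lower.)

For any compensation level in the mantle, the mantle terms cancel and isostasy reduces to e = (Σt_A − Σt_B) − (Σ(ρt)_A − Σ(ρt)_B) / ρ_m.
Σt_A = 37.5 km; Σt_B = 7.2 km; Σ(ρt)_A = 105.75; Σ(ρt)_B = 17.4255 (in km·g cm⁻³).
e = (37.5 − 7.2) − (105.75 − 17.4255) / 3.28 = 3.37 km.

3.37 km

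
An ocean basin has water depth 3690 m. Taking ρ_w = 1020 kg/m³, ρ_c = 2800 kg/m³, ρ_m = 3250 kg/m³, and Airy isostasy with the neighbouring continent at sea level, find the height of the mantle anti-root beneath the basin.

14600 m

For local isostatic compensation: replacing crust with seawater at the top is compensated by replacing crust with mantle at the base: d (ρ_c − ρ_w) = a (ρ_m − ρ_c).
a = d (ρ_c − ρ_w)/(ρ_m − ρ_c) = 3690 m × 1780/450 = 14600 m.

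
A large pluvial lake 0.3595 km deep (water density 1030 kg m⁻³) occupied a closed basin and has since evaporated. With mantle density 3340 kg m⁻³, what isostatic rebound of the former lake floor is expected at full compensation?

0.111 km

u = d ρ_w/ρ_m = 0.3595 km × 1030/3340 = 0.111 km.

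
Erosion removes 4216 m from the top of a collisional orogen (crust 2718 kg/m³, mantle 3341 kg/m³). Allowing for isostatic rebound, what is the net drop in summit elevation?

Rebound u = e ρ_c/ρ_m = 4216 m × 2718/3341 = 3430 m.
Net surface drop = e − u = 4216 m − 3430 m = e (ρ_m − ρ_c)/ρ_m = 786 m.

786 m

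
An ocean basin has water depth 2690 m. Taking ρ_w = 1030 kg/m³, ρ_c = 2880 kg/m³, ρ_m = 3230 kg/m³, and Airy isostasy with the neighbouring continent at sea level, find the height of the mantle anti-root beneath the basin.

14200 m

Isostatic balance requires: replacing crust with seawater at the top is compensated by replacing crust with mantle at the base: d (ρ_c − ρ_w) = a (ρ_m − ρ_c).
a = d (ρ_c − ρ_w)/(ρ_m − ρ_c) = 2690 m × 1850/350 = 14200 m.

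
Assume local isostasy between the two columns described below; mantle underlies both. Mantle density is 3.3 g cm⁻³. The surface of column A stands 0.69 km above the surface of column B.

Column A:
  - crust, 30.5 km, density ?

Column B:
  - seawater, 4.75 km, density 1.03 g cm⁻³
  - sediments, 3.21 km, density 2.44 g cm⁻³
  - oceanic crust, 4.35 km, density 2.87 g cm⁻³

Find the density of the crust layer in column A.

2.72 g cm⁻³

Take the compensation level at the base of the deeper column (depth z_c below the surface of column A) and equate Σ ρ_i t_i down to z_c; mantle fills any gap and the z_c terms cancel.
Column A: 30.5×ρ + (z_c − 30.5)×3.3
Column B: 0.69×0 + 4.75×1.03 + 3.21×2.44 + 4.35×2.87 + (z_c − 0.69 − 12.31)×3.3
The z_c×3.3 term appears on both sides and cancels. Collect the known terms of each column as K = Σ(ρt)_known − 3.3 × (depth of known layers): K_A = 0 − 3.3×30.5 = −100.65; K_B = 25.2094 − 3.3×(0.69 + 12.31) = −17.6906.
Balance: K_A + 30.5×ρ = K_B, so ρ = (K_B − K_A)/30.5 = 82.9594/30.5 = 2.72 g cm⁻³.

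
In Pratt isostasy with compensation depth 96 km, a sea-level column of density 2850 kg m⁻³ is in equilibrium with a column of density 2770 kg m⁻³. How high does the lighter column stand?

2.77 km

ρ_ref D = ρ (D + h) → h = D (ρ_ref − ρ)/ρ.
h = 96 km × (2850 − 2770)/2770 = 2.77 km.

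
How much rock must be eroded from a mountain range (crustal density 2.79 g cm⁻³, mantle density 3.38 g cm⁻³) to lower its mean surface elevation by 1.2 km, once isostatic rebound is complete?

6.87 km

Net drop Δ = e − u = e − e ρ_c/ρ_m = e (ρ_m − ρ_c)/ρ_m.
e = Δ ρ_m/(ρ_m − ρ_c) = 1.2 km × 3.38/0.59 = 6.87 km.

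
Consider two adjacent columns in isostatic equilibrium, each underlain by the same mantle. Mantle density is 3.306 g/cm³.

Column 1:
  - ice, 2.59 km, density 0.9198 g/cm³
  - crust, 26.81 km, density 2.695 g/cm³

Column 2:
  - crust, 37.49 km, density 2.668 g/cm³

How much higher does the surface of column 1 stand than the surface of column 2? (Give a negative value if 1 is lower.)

−0.411 km

For any compensation level in the mantle, the mantle terms cancel and isostasy reduces to e = (Σt_1 − Σt_2) − (Σ(ρt)_1 − Σ(ρt)_2) / ρ_m.
Σt_1 = 29.4 km; Σt_2 = 37.49 km; Σ(ρt)_1 = 74.635232; Σ(ρt)_2 = 100.02332 (in km·g/cm³).
e = (29.4 − 37.49) − (74.635232 − 100.02332) / 3.306 = −0.411 km.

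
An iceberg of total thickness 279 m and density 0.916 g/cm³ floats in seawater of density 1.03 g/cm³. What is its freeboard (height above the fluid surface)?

Floating equilibrium: submerged depth d = t ρ_obj/ρ_fluid = 279 m × 0.916/1.03 = 248.1 m.
Freeboard = t − d = 279 m − 248.1 m = 30.9 m.

30.9 m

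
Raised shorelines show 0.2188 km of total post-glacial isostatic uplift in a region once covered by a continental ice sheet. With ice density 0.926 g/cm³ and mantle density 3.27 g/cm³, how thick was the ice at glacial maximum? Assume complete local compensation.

u = t ρ_ice/ρ_m → t = u ρ_m/ρ_ice = 0.2188 km × 3.27/0.926 = 0.773 km.

0.773 km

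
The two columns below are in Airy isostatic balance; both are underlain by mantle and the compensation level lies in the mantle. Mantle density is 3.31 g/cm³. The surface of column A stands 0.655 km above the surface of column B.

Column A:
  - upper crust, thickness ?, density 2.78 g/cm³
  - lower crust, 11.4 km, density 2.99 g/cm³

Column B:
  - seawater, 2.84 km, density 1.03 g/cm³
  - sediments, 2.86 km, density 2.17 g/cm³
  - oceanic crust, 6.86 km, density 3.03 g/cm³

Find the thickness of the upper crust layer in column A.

Take the compensation level at the base of the deeper column (depth z_c below the surface of column A) and equate Σ ρ_i t_i down to z_c; mantle fills any gap and the z_c terms cancel.
Column A: x×2.78 + 11.4×2.99 + (z_c − 11.4 − x)×3.31
Column B: 0.655×0 + 2.84×1.03 + 2.86×2.17 + 6.86×3.03 + (z_c − 0.655 − 12.56)×3.31
The z_c×3.31 term appears on both sides and cancels. Collect the known terms of each column as K = Σ(ρt)_known − 3.31 × (depth of known layers): K_A = 34.086 − 3.31×11.4 = −3.648; K_B = 29.9172 − 3.31×(0.655 + 12.56) = −13.82445.
Balance: K_A − x×(3.31 − 2.78) = K_B, so x = (K_A − K_B)/(3.31 − 2.78) = 10.1764/0.53 = 19.2 km.

19.2 km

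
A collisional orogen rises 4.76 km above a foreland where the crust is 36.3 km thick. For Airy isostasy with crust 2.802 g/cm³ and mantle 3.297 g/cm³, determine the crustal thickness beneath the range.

Root depth r = h ρ_c / (ρ_m − ρ_c) = 4.76 km × 2.802 / 0.495 = 26.94 km.
Total thickness = T + h + r = 36.3 km + 4.76 km + 26.94 km = 68 km.

68 km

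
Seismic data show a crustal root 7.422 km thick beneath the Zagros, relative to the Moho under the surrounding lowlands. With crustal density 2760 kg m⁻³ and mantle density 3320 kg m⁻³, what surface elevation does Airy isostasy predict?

In Airy isostatic equilibrium: ρ_c h = (ρ_m − ρ_c) r.
h = r (ρ_m − ρ_c) / ρ_c = 7.422 km × (3320 − 2760) / 2760 = 1.51 km.

1.51 km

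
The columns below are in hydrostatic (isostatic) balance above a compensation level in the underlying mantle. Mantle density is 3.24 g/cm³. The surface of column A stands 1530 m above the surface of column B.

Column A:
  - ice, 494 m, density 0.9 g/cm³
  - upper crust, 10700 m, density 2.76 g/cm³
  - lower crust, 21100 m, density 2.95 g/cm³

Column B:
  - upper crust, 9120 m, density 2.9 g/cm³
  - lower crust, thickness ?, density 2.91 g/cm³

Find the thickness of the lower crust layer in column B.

Take the compensation level at the base of the deeper column (depth z_c below the surface of column A) and equate Σ ρ_i t_i down to z_c; mantle fills any gap and the z_c terms cancel.
Column A: 494×0.9 + 10700×2.76 + 21100×2.95 + (z_c − 32294)×3.24
Column B: 1530×0 + 9120×2.9 + x×2.91 + (z_c − 1530 − 9120 − x)×3.24
The z_c×3.24 term appears on both sides and cancels. Collect the known terms of each column as K = Σ(ρt)_known − 3.24 × (depth of known layers): K_A = 92221.6 − 3.24×32294 = −12410.96; K_B = 26448 − 3.24×(1530 + 9120) = −8058.
Balance: K_A = K_B − x×(3.24 − 2.91), so x = (K_B − K_A)/(3.24 − 2.91) = 4352.96/0.33 = 13200 m.

13200 m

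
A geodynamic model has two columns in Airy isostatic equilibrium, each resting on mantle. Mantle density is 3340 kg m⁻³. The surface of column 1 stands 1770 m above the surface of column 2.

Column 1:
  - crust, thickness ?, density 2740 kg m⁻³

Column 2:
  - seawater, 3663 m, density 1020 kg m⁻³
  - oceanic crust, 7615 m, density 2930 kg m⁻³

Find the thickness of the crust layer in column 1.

29200 m

Take the compensation level at the base of the deeper column (depth z_c below the surface of column 1) and equate Σ ρ_i t_i down to z_c; mantle fills any gap and the z_c terms cancel.
Column 1: x×2740 + (z_c − 0 − x)×3340
Column 2: 1770×0 + 3663×1020 + 7615×2930 + (z_c − 1770 − 11278)×3340
The z_c×3340 term appears on both sides and cancels. Collect the known terms of each column as K = Σ(ρt)_known − 3340 × (depth of known layers): K_1 = 0 − 3340×0 = 0; K_2 = 26048210 − 3340×(1770 + 11278) = −17532110.
Balance: K_1 − x×(3340 − 2740) = K_2, so x = (K_1 − K_2)/(3340 − 2740) = 17532100/600 = 29200 m.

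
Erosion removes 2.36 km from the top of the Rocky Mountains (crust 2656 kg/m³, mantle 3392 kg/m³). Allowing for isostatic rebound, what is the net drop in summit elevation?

Rebound u = e ρ_c/ρ_m = 2.36 km × 2656/3392 = 1.848 km.
Net surface drop = e − u = 2.36 km − 1.848 km = e (ρ_m − ρ_c)/ρ_m = 0.512 km.

0.512 km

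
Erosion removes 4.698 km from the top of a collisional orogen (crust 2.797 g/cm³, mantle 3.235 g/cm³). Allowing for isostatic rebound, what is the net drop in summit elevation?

0.636 km

Rebound u = e ρ_c/ρ_m = 4.698 km × 2.797/3.235 = 4.062 km.
Net surface drop = e − u = 4.698 km − 4.062 km = e (ρ_m − ρ_c)/ρ_m = 0.636 km.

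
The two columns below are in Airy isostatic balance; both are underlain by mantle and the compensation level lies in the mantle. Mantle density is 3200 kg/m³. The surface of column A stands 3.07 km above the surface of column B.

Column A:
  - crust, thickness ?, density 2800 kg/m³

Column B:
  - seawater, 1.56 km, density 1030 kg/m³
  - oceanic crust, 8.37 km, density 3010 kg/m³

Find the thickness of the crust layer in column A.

Take the compensation level at the base of the deeper column (depth z_c below the surface of column A) and equate Σ ρ_i t_i down to z_c; mantle fills any gap and the z_c terms cancel.
Column A: x×2800 + (z_c − 0 − x)×3200
Column B: 3.07×0 + 1.56×1030 + 8.37×3010 + (z_c − 3.07 − 9.93)×3200
The z_c×3200 term appears on both sides and cancels. Collect the known terms of each column as K = Σ(ρt)_known − 3200 × (depth of known layers): K_A = 0 − 3200×0 = 0; K_B = 26800.5 − 3200×(3.07 + 9.93) = −14799.5.
Balance: K_A − x×(3200 − 2800) = K_B, so x = (K_A − K_B)/(3200 − 2800) = 14799.5/400 = 37 km.

37 km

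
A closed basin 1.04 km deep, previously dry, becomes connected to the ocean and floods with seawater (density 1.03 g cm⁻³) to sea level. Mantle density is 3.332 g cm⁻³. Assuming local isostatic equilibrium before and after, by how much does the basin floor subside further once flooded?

After flooding the water column is d + s deep. Its weight must equal the weight of mantle displaced by the extra subsidence s: (d + s) ρ_w = s ρ_m.
s = d ρ_w / (ρ_m − ρ_w) = 1.04 km × 1.03/(3.332 − 1.03) = 0.465 km.

0.465 km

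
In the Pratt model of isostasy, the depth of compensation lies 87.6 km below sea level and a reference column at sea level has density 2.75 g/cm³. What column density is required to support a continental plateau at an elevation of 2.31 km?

Pratt balance: ρ_ref D = ρ (D + h).
ρ = ρ_ref D/(D + h) = 2.75 × 87.6 km/(87.6 km + 2.31 km) = 2.68 g/cm³.

2.68 g/cm³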